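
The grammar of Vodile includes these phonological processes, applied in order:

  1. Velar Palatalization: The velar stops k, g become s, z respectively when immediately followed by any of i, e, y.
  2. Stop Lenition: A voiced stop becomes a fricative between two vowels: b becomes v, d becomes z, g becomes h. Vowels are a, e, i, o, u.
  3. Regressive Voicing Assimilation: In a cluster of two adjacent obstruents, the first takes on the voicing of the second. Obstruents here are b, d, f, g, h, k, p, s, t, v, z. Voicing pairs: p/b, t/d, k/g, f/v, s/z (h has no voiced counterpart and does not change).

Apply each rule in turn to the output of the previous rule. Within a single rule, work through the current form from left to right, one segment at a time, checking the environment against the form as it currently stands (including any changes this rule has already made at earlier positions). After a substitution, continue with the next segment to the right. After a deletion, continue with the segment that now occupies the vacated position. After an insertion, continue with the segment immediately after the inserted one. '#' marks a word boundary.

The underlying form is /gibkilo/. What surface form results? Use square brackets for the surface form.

1 Velar Palatalization: [gibkilo] → [zibsilo]
2 Stop Lenition: no change — [zibsilo]
3 Regressive Voicing Assimilation: [zibsilo] → [zipsilo]

[zipsilo]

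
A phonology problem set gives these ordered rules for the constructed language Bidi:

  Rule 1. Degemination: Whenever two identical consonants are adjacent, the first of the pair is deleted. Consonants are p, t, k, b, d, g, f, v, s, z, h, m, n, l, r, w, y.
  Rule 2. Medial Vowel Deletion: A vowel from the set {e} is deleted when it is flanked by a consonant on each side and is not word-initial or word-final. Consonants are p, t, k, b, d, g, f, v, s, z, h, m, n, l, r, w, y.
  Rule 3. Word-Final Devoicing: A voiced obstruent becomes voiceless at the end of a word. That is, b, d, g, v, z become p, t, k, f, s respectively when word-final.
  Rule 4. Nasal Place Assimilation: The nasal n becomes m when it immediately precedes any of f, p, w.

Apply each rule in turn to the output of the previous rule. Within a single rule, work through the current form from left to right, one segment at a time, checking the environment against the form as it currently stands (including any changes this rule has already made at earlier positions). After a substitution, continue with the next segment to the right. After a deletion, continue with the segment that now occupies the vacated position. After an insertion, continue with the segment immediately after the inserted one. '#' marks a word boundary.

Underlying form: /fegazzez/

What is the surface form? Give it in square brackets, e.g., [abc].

[fgazs]

Rule 1 Degemination: [fegazzez] → [fegazez]
Rule 2 Medial Vowel Deletion: [fegazez] → [fgazz]
Rule 3 Word-Final Devoicing: [fgazz] → [fgazs]
Rule 4 Nasal Place Assimilation: no change — [fgazs]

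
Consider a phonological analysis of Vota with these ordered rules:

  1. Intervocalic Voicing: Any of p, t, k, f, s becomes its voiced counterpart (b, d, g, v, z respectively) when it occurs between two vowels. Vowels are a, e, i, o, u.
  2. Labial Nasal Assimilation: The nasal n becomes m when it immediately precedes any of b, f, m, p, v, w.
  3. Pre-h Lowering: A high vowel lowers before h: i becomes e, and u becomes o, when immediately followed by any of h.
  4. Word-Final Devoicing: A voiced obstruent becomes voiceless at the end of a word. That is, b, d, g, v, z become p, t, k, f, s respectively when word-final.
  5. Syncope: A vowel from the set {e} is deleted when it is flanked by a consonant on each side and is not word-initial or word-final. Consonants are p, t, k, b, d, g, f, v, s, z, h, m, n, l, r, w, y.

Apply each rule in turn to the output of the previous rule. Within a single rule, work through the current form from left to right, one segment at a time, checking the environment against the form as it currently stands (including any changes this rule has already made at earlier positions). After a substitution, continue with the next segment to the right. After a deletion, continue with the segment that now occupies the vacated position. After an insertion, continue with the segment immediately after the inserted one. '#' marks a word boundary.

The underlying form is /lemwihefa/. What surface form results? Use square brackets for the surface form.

1 Intervocalic Voicing: [lemwihefa] → [lemwiheva]
2 Labial Nasal Assimilation: no change — [lemwiheva]
3 Pre-h Lowering: [lemwiheva] → [lemweheva]
4 Word-Final Devoicing: no change — [lemweheva]
5 Syncope: [lemweheva] → [lmwhva]

[lmwhva]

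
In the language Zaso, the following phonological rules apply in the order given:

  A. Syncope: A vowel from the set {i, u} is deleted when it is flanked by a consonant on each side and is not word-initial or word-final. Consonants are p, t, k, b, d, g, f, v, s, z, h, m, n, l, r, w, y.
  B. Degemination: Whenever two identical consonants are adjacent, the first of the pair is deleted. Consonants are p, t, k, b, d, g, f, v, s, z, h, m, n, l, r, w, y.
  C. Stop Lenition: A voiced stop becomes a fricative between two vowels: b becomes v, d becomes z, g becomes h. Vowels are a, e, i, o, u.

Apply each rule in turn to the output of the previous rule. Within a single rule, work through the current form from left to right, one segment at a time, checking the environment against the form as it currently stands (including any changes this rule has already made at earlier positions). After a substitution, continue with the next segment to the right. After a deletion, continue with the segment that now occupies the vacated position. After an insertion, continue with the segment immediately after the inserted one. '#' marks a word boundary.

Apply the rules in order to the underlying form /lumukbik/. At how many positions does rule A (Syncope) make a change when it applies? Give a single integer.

3

A Syncope: [lumukbik] → [lmkbk]
B Degemination: no change — [lmkbk]
C Stop Lenition: no change — [lmkbk]
Rule A changed 3 position(s).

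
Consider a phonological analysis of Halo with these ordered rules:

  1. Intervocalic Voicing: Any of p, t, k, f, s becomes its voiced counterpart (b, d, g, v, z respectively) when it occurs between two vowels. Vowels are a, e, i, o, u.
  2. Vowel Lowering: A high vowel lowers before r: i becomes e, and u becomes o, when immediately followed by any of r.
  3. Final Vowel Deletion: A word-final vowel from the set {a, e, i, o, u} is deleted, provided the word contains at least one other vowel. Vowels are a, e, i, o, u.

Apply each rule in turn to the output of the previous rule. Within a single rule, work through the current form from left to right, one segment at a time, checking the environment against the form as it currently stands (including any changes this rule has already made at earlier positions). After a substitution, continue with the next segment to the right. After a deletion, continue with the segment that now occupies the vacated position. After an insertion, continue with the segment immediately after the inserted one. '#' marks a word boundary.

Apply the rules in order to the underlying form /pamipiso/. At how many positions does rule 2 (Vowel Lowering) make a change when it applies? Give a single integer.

1 Intervocalic Voicing: [pamipiso] → [pamibizo]
2 Vowel Lowering: no change — [pamibizo]
3 Final Vowel Deletion: [pamibizo] → [pamibiz]
Rule 2 changed 0 position(s).

0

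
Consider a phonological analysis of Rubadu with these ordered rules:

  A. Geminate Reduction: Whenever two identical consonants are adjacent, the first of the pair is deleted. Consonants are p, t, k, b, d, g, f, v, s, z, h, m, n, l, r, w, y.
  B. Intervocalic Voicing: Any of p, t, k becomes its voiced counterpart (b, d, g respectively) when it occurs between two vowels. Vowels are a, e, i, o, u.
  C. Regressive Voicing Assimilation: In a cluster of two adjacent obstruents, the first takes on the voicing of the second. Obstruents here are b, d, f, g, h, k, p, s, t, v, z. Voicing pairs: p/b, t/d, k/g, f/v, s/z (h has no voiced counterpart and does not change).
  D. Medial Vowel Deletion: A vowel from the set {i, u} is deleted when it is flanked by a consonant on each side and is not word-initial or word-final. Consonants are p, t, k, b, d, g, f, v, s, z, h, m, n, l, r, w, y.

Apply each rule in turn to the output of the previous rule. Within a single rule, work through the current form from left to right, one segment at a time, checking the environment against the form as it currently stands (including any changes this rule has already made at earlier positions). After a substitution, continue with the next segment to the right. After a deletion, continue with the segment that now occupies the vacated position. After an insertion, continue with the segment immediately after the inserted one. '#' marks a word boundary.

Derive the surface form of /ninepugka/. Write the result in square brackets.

A Geminate Reduction: no change — [ninepugka]
B Intervocalic Voicing: [ninepugka] → [ninebugka]
C Regressive Voicing Assimilation: [ninebugka] → [ninebukka]
D Medial Vowel Deletion: [ninebukka] → [nnebkka]

[nnebkka]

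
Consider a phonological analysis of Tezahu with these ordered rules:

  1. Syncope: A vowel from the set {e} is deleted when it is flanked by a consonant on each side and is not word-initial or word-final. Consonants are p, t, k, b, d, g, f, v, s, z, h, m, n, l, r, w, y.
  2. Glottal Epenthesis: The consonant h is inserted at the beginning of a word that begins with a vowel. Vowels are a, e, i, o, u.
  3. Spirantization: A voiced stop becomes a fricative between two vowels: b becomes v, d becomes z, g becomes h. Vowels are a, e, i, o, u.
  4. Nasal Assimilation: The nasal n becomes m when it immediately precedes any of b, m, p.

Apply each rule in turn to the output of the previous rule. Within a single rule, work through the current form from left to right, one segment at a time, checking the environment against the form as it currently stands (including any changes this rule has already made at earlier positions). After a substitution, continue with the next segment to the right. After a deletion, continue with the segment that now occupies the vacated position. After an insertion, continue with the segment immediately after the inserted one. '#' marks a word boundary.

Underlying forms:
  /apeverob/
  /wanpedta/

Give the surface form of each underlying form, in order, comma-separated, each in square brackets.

/apeverob/:
  1 Syncope: [apeverob] → [apvrob]
  2 Glottal Epenthesis: [apvrob] → [hapvrob]
  3 Spirantization: no change — [hapvrob]
  4 Nasal Assimilation: no change — [hapvrob]
/wanpedta/:
  1 Syncope: [wanpedta] → [wanpdta]
  2 Glottal Epenthesis: no change — [wanpdta]
  3 Spirantization: no change — [wanpdta]
  4 Nasal Assimilation: [wanpdta] → [wampdta]

[hapvrob], [wampdta]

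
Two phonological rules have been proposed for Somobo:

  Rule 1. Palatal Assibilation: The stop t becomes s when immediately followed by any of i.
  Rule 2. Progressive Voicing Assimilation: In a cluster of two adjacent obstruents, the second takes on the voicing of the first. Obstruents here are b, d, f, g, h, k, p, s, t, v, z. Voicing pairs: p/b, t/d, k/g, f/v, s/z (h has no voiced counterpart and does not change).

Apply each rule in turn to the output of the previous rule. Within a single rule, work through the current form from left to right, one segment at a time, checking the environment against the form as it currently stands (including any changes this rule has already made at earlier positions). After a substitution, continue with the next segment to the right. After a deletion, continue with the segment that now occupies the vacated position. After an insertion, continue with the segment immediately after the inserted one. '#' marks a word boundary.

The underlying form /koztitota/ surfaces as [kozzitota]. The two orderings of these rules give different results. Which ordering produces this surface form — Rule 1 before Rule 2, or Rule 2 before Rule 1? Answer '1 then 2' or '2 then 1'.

Order 1 then 2:
  1 Palatal Assibilation: [koztitota] → [kozsitota]
  2 Progressive Voicing Assimilation: [kozsitota] → [kozzitota]
  result: [kozzitota]
Order 2 then 1:
  2 Progressive Voicing Assimilation: [koztitota] → [kozditota]
  1 Palatal Assibilation: no change — [kozditota]
  result: [kozditota]

1 then 2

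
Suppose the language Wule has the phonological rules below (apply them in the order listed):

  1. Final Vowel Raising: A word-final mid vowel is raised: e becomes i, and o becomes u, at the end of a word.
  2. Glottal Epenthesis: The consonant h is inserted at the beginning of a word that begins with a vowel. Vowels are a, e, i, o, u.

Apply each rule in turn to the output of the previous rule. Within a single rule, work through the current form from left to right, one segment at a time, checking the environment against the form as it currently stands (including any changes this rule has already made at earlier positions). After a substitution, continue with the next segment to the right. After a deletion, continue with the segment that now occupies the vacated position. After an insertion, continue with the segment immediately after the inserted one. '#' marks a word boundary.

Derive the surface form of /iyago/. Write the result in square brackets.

1 Final Vowel Raising: [iyago] → [iyagu]
2 Glottal Epenthesis: [iyagu] → [hiyagu]

[hiyagu]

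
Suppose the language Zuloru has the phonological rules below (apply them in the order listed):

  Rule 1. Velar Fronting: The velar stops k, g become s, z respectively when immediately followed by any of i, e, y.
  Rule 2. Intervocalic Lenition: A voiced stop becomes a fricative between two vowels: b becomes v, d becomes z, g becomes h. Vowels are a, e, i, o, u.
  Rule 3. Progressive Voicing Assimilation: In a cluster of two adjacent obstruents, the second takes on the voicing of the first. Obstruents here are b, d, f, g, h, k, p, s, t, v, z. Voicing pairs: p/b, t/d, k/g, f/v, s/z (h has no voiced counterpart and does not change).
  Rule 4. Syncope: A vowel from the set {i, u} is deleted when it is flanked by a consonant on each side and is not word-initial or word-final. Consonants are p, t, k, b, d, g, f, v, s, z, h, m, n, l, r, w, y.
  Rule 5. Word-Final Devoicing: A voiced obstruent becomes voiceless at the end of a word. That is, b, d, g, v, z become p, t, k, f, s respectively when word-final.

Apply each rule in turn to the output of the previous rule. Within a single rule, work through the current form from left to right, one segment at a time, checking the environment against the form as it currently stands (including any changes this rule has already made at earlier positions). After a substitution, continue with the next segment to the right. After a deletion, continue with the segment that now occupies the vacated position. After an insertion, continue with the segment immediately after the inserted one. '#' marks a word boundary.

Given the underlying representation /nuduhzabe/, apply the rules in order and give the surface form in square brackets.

[nzhsave]

Rule 1 Velar Fronting: no change — [nuduhzabe]
Rule 2 Intervocalic Lenition: [nuduhzabe] → [nuzuhzave]
Rule 3 Progressive Voicing Assimilation: [nuzuhzave] → [nuzuhsave]
Rule 4 Syncope: [nuzuhsave] → [nzhsave]
Rule 5 Word-Final Devoicing: no change — [nzhsave]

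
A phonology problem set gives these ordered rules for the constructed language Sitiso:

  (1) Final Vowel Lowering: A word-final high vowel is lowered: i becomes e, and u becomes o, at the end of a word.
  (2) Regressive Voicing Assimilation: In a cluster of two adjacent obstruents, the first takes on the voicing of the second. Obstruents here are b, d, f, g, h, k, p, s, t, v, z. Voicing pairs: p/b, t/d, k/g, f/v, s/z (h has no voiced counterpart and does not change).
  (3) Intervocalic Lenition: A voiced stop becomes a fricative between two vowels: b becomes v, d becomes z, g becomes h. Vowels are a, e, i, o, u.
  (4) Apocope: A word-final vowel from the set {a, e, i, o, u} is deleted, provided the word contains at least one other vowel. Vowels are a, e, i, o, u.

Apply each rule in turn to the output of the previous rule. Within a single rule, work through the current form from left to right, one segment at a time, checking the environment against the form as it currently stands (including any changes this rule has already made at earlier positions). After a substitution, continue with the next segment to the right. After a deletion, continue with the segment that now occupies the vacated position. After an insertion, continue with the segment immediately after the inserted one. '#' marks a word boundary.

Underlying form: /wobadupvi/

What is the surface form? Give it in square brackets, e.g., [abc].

(1) Final Vowel Lowering: [wobadupvi] → [wobadupve]
(2) Regressive Voicing Assimilation: [wobadupve] → [wobadubve]
(3) Intervocalic Lenition: [wobadubve] → [wovazubve]
(4) Apocope: [wovazubve] → [wovazubv]

[wovazubv]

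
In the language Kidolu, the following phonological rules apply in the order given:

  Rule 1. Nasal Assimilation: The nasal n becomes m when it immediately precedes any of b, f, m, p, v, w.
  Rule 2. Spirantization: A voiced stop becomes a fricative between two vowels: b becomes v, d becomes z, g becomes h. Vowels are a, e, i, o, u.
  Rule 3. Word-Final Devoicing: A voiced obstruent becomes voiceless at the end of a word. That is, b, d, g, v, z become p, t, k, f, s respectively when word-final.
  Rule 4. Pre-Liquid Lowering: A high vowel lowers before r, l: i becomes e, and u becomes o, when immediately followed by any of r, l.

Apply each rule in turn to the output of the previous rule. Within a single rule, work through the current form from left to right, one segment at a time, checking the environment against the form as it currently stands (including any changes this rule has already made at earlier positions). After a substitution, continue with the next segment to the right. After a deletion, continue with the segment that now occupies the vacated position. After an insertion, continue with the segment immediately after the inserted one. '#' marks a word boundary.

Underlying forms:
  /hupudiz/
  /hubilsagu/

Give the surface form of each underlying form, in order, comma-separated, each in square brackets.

[hupuzis], [huvelsahu]

/hupudiz/:
  Rule 1 Nasal Assimilation: no change — [hupudiz]
  Rule 2 Spirantization: [hupudiz] → [hupuziz]
  Rule 3 Word-Final Devoicing: [hupuziz] → [hupuzis]
  Rule 4 Pre-Liquid Lowering: no change — [hupuzis]
/hubilsagu/:
  Rule 1 Nasal Assimilation: no change — [hubilsagu]
  Rule 2 Spirantization: [hubilsagu] → [huvilsahu]
  Rule 3 Word-Final Devoicing: no change — [huvilsahu]
  Rule 4 Pre-Liquid Lowering: [huvilsahu] → [huvelsahu]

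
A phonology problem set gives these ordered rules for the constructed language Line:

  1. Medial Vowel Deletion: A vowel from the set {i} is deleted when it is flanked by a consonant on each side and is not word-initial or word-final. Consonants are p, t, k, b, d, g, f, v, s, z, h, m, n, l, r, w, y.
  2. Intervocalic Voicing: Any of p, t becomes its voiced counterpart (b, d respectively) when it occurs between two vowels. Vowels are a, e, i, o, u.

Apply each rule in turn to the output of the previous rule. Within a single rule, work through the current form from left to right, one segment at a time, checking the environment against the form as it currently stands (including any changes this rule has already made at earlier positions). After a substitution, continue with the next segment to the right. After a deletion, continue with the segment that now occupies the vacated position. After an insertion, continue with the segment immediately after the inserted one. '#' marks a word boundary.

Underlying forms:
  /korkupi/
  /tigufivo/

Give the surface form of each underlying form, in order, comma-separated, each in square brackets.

/korkupi/:
  1 Medial Vowel Deletion: no change — [korkupi]
  2 Intervocalic Voicing: [korkupi] → [korkubi]
/tigufivo/:
  1 Medial Vowel Deletion: [tigufivo] → [tgufvo]
  2 Intervocalic Voicing: no change — [tgufvo]

[korkubi], [tgufvo]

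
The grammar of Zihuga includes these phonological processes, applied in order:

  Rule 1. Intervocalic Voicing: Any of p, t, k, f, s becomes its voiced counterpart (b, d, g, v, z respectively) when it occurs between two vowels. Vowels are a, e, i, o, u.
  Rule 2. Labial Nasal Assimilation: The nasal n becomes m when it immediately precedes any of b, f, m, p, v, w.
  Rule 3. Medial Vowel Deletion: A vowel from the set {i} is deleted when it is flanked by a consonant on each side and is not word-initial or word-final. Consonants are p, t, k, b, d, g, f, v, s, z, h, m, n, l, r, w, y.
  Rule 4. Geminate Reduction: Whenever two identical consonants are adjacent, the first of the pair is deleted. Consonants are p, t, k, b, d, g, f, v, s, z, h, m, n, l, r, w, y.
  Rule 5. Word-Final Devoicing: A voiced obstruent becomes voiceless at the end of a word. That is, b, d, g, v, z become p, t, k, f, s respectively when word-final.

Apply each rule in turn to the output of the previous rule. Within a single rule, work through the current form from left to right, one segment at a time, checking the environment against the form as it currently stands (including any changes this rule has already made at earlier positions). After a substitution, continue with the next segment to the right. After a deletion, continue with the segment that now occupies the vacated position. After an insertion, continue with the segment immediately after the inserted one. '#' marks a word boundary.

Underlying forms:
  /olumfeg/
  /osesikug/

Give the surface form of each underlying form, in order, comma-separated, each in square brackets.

/olumfeg/:
  Rule 1 Intervocalic Voicing: no change — [olumfeg]
  Rule 2 Labial Nasal Assimilation: no change — [olumfeg]
  Rule 3 Medial Vowel Deletion: no change — [olumfeg]
  Rule 4 Geminate Reduction: no change — [olumfeg]
  Rule 5 Word-Final Devoicing: [olumfeg] → [olumfek]
/osesikug/:
  Rule 1 Intervocalic Voicing: [osesikug] → [ozezigug]
  Rule 2 Labial Nasal Assimilation: no change — [ozezigug]
  Rule 3 Medial Vowel Deletion: [ozezigug] → [ozezgug]
  Rule 4 Geminate Reduction: no change — [ozezgug]
  Rule 5 Word-Final Devoicing: [ozezgug] → [ozezguk]

[olumfek], [ozezguk]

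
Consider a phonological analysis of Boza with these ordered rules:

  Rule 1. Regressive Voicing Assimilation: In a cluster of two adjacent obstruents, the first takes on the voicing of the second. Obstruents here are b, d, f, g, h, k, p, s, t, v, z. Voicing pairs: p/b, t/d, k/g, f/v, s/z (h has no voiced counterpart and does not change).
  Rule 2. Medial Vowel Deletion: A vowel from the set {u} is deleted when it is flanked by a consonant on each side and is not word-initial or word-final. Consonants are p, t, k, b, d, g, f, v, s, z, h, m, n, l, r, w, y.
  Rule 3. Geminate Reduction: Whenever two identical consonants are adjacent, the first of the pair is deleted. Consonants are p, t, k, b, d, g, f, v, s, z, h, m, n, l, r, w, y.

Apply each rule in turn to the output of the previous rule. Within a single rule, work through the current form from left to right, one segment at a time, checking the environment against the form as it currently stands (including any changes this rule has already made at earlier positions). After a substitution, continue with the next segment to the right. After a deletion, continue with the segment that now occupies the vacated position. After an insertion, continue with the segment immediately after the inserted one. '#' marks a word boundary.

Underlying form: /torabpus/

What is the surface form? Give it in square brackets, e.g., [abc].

Rule 1 Regressive Voicing Assimilation: [torabpus] → [torappus]
Rule 2 Medial Vowel Deletion: [torappus] → [torapps]
Rule 3 Geminate Reduction: [torapps] → [toraps]

[toraps]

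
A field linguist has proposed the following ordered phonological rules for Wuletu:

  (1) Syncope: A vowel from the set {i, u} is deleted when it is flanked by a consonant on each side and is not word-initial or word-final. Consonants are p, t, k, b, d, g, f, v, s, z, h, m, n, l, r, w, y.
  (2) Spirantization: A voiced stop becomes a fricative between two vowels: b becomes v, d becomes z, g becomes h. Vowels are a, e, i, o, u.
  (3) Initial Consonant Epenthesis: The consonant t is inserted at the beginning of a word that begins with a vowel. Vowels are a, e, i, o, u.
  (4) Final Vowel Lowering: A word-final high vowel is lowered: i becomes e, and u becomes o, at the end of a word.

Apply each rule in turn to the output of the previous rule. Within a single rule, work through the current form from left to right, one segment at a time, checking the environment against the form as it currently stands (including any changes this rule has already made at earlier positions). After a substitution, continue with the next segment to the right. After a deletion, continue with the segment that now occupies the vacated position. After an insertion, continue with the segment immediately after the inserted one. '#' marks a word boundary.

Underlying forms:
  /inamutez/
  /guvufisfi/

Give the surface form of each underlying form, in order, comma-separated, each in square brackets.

/inamutez/:
  (1) Syncope: [inamutez] → [inamtez]
  (2) Spirantization: no change — [inamtez]
  (3) Initial Consonant Epenthesis: [inamtez] → [tinamtez]
  (4) Final Vowel Lowering: no change — [tinamtez]
/guvufisfi/:
  (1) Syncope: [guvufisfi] → [gvfsfi]
  (2) Spirantization: no change — [gvfsfi]
  (3) Initial Consonant Epenthesis: no change — [gvfsfi]
  (4) Final Vowel Lowering: [gvfsfi] → [gvfsfe]

[tinamtez], [gvfsfe]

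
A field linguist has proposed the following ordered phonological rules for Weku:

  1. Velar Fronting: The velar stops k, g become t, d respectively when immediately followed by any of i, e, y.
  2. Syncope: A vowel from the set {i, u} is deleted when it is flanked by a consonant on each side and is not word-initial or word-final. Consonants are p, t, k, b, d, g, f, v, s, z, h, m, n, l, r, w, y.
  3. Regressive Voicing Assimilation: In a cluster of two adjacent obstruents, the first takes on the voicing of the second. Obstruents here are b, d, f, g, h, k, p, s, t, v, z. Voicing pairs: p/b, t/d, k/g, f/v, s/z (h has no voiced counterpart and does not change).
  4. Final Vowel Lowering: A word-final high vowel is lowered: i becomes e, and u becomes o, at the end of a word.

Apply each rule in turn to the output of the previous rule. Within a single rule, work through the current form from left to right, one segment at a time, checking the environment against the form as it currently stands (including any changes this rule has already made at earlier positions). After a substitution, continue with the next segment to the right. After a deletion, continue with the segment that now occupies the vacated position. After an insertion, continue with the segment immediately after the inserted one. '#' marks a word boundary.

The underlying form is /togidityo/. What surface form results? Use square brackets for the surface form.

[todttyo]

1 Velar Fronting: [togidityo] → [todidityo]
2 Syncope: [todidityo] → [toddtyo]
3 Regressive Voicing Assimilation: [toddtyo] → [todttyo]
4 Final Vowel Lowering: no change — [todttyo]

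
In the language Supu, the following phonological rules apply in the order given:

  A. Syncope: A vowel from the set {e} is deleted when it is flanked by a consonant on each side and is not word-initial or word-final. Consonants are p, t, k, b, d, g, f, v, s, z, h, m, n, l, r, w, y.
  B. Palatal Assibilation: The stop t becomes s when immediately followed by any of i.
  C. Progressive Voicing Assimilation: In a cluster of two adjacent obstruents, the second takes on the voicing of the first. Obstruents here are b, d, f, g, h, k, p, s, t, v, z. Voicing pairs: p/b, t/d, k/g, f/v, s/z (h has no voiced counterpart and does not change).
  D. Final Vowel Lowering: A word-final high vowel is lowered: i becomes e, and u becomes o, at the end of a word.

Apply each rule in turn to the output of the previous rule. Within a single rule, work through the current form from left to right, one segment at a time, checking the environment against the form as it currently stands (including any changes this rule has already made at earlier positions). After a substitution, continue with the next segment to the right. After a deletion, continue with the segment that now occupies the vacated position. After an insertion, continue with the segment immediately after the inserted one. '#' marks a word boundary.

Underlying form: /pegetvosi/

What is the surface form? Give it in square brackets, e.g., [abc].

[pktfose]

A Syncope: [pegetvosi] → [pgtvosi]
B Palatal Assibilation: no change — [pgtvosi]
C Progressive Voicing Assimilation: [pgtvosi] → [pktfosi]
D Final Vowel Lowering: [pktfosi] → [pktfose]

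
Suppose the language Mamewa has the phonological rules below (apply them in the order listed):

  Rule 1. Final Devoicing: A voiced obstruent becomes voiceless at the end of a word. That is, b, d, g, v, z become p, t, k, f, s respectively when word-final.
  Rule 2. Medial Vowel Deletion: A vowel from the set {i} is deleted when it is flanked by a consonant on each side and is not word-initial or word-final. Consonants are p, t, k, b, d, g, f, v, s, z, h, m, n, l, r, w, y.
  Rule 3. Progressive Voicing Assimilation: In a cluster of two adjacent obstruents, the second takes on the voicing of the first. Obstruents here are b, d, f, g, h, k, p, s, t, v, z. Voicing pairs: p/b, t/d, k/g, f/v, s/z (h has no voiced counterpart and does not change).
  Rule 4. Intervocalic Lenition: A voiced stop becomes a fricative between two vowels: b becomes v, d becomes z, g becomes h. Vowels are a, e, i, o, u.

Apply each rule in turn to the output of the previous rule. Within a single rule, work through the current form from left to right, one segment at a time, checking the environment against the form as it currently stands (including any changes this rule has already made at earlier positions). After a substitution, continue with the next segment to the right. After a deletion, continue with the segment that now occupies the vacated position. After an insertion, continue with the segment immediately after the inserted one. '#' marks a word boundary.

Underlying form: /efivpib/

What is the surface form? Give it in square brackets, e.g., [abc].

[effpp]

Rule 1 Final Devoicing: [efivpib] → [efivpip]
Rule 2 Medial Vowel Deletion: [efivpip] → [efvpp]
Rule 3 Progressive Voicing Assimilation: [efvpp] → [effpp]
Rule 4 Intervocalic Lenition: no change — [effpp]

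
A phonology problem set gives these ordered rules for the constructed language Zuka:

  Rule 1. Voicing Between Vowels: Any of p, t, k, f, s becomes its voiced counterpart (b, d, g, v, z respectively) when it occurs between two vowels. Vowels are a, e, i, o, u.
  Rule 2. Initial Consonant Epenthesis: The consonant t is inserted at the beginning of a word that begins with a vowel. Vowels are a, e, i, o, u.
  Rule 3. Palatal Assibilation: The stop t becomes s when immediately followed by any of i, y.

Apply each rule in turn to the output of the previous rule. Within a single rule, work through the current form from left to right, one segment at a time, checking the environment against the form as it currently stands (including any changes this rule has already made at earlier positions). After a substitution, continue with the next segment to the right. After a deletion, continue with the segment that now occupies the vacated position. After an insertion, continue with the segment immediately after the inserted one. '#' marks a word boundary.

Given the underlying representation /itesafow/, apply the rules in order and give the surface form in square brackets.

[sidezavow]

Rule 1 Voicing Between Vowels: [itesafow] → [idezavow]
Rule 2 Initial Consonant Epenthesis: [idezavow] → [tidezavow]
Rule 3 Palatal Assibilation: [tidezavow] → [sidezavow]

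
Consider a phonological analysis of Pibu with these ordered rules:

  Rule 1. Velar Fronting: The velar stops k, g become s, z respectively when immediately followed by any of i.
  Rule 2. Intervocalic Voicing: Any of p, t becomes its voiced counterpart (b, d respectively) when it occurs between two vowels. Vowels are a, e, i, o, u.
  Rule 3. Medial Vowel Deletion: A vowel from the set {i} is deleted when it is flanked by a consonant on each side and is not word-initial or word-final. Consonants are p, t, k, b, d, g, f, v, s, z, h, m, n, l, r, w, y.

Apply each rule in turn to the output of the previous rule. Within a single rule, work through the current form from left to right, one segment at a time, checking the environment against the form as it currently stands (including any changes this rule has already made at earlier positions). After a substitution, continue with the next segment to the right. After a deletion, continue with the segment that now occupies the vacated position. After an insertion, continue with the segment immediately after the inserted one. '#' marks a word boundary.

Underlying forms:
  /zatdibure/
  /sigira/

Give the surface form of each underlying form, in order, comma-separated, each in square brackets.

/zatdibure/:
  Rule 1 Velar Fronting: no change — [zatdibure]
  Rule 2 Intervocalic Voicing: no change — [zatdibure]
  Rule 3 Medial Vowel Deletion: [zatdibure] → [zatdbure]
/sigira/:
  Rule 1 Velar Fronting: [sigira] → [sizira]
  Rule 2 Intervocalic Voicing: no change — [sizira]
  Rule 3 Medial Vowel Deletion: [sizira] → [szra]

[zatdbure], [szra]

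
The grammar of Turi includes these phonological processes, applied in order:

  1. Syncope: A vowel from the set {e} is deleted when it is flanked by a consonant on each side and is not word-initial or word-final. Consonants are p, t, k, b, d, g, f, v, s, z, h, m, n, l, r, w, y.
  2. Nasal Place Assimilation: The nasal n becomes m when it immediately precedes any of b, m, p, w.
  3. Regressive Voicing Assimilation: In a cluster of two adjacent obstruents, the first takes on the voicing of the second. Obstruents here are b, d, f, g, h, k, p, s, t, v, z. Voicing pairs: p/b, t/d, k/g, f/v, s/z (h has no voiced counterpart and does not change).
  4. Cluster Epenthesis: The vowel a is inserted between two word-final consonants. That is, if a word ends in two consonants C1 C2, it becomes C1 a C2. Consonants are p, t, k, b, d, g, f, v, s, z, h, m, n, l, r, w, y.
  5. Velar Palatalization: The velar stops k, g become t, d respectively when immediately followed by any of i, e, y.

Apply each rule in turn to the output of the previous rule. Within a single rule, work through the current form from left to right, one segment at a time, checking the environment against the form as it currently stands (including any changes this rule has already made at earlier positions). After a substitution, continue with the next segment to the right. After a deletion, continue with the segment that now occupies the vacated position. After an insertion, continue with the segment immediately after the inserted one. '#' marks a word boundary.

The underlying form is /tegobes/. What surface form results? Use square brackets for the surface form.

1 Syncope: [tegobes] → [tgobs]
2 Nasal Place Assimilation: no change — [tgobs]
3 Regressive Voicing Assimilation: [tgobs] → [dgops]
4 Cluster Epenthesis: [dgops] → [dgopas]
5 Velar Palatalization: no change — [dgopas]

[dgopas]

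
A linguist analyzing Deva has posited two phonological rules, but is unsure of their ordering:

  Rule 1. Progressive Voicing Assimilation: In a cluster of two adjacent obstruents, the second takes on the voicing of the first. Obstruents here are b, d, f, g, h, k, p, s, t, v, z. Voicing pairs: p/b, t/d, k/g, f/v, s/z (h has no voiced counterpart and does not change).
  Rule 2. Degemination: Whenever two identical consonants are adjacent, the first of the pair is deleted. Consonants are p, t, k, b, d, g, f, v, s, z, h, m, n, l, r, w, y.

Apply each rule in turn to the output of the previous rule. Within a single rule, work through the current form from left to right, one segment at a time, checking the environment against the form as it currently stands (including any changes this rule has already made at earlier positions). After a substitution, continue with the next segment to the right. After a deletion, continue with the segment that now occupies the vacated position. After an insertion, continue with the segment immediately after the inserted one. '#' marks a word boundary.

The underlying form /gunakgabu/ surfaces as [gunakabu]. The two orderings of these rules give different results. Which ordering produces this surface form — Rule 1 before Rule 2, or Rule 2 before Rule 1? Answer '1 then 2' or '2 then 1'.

1 then 2

Order 1 then 2:
  1 Progressive Voicing Assimilation: [gunakgabu] → [gunakkabu]
  2 Degemination: [gunakkabu] → [gunakabu]
  result: [gunakabu]
Order 2 then 1:
  2 Degemination: no change — [gunakgabu]
  1 Progressive Voicing Assimilation: [gunakgabu] → [gunakkabu]
  result: [gunakkabu]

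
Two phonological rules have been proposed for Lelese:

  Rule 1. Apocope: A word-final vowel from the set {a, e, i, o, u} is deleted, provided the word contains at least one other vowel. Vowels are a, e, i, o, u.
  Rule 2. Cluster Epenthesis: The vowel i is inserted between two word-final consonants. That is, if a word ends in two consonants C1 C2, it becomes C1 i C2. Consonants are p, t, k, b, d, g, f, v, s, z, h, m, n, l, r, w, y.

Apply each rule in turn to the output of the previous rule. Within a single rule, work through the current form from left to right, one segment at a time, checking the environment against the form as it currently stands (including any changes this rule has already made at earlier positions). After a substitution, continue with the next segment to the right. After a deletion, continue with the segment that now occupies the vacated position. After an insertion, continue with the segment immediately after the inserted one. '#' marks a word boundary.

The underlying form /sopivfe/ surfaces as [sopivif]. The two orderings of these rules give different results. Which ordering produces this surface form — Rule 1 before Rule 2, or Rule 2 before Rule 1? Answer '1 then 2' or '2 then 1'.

1 then 2

Order 1 then 2:
  1 Apocope: [sopivfe] → [sopivf]
  2 Cluster Epenthesis: [sopivf] → [sopivif]
  result: [sopivif]
Order 2 then 1:
  2 Cluster Epenthesis: no change — [sopivfe]
  1 Apocope: [sopivfe] → [sopivf]
  result: [sopivf]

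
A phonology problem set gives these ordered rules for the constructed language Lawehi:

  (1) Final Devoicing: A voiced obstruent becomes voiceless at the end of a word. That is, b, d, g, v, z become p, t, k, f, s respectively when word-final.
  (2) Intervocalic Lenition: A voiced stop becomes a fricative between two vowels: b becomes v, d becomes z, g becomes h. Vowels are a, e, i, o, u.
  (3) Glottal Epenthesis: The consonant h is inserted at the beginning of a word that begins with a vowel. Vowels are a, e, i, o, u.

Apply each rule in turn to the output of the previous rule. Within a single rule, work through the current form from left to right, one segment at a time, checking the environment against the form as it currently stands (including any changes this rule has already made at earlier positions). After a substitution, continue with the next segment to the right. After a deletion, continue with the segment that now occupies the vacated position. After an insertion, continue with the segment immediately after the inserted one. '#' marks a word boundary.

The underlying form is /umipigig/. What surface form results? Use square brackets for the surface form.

[humipihik]

(1) Final Devoicing: [umipigig] → [umipigik]
(2) Intervocalic Lenition: [umipigik] → [umipihik]
(3) Glottal Epenthesis: [umipihik] → [humipihik]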